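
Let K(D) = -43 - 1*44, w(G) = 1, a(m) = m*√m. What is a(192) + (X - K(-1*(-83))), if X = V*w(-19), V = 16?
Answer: 103 + 1536*√3 ≈ 2763.4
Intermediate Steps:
a(m) = m^(3/2)
X = 16 (X = 16*1 = 16)
K(D) = -87 (K(D) = -43 - 44 = -87)
a(192) + (X - K(-1*(-83))) = 192^(3/2) + (16 - 1*(-87)) = 1536*√3 + (16 + 87) = 1536*√3 + 103 = 103 + 1536*√3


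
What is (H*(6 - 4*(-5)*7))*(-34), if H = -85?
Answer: 421940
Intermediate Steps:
(H*(6 - 4*(-5)*7))*(-34) = -85*(6 - 4*(-5)*7)*(-34) = -85*(6 + 20*7)*(-34) = -85*(6 + 140)*(-34) = -85*146*(-34) = -12410*(-34) = 421940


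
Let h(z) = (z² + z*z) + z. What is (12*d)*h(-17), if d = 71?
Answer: 477972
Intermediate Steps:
h(z) = z + 2*z² (h(z) = (z² + z²) + z = 2*z² + z = z + 2*z²)
(12*d)*h(-17) = (12*71)*(-17*(1 + 2*(-17))) = 852*(-17*(1 - 34)) = 852*(-17*(-33)) = 852*561 = 477972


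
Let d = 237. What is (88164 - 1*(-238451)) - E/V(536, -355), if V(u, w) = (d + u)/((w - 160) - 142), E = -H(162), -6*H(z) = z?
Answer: 252491134/773 ≈ 3.2664e+5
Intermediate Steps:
H(z) = -z/6
E = 27 (E = -(-1)*162/6 = -1*(-27) = 27)
V(u, w) = (237 + u)/(-302 + w) (V(u, w) = (237 + u)/((w - 160) - 142) = (237 + u)/((-160 + w) - 142) = (237 + u)/(-302 + w))
(88164 - 1*(-238451)) - E/V(536, -355) = (88164 - 1*(-238451)) - 27/((237 + 536)/(-302 - 355)) = (88164 + 238451) - 27/(773/(-657)) = 326615 - 27/((-1/657*773)) = 326615 - 27/(-773/657) = 326615 - 27*(-657)/773 = 326615 - 1*(-17739/773) = 326615 + 17739/773 = 252491134/773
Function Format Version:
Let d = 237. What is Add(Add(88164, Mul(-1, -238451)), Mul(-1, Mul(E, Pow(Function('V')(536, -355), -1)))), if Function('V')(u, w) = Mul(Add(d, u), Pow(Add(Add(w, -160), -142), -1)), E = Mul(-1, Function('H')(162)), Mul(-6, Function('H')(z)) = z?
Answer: Rational(252491134, 773) ≈ 3.2664e+5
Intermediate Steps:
Function('H')(z) = Mul(Rational(-1, 6), z)
E = 27 (E = Mul(-1, Mul(Rational(-1, 6), 162)) = Mul(-1, -27) = 27)
Function('V')(u, w) = Mul(Pow(Add(-302, w), -1), Add(237, u)) (Function('V')(u, w) = Mul(Add(237, u), Pow(Add(Add(w, -160), -142), -1)) = Mul(Add(237, u), Pow(Add(Add(-160, w), -142), -1)) = Mul(Add(237, u), Pow(Add(-302, w), -1)) = Mul(Pow(Add(-302, w), -1), Add(237, u)))
Add(Add(88164, Mul(-1, -238451)), Mul(-1, Mul(E, Pow(Function('V')(536, -355), -1)))) = Add(Add(88164, Mul(-1, -238451)), Mul(-1, Mul(27, Pow(Mul(Pow(Add(-302, -355), -1), Add(237, 536)), -1)))) = Add(Add(88164, 238451), Mul(-1, Mul(27, Pow(Mul(Pow(-657, -1), 773), -1)))) = Add(326615, Mul(-1, Mul(27, Pow(Mul(Rational(-1, 657), 773), -1)))) = Add(326615, Mul(-1, Mul(27, Pow(Rational(-773, 657), -1)))) = Add(326615, Mul(-1, Mul(27, Rational(-657, 773)))) = Add(326615, Mul(-1, Rational(-17739, 773))) = Add(326615, Rational(17739, 773)) = Rational(252491134, 773)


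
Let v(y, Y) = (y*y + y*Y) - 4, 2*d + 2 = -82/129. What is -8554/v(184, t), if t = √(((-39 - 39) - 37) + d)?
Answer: -4669316379/18542072362 + 98371*I*√1935645/9271036181 ≈ -0.25182 + 0.014762*I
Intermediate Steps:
d = -170/129 (d = -1 + (-82/129)/2 = -1 + (-82*1/129)/2 = -1 + (½)*(-82/129) = -1 - 41/129 = -170/129 ≈ -1.3178)
t = I*√1935645/129 (t = √(((-39 - 39) - 37) - 170/129) = √((-78 - 37) - 170/129) = √(-115 - 170/129) = √(-15005/129) = I*√1935645/129 ≈ 10.785*I)
v(y, Y) = -4 + y² + Y*y (v(y, Y) = (y² + Y*y) - 4 = -4 + y² + Y*y)
-8554/v(184, t) = -8554/(-4 + 184² + (I*√1935645/129)*184) = -8554/(-4 + 33856 + 184*I*√1935645/129) = -8554/(33852 + 184*I*√1935645/129)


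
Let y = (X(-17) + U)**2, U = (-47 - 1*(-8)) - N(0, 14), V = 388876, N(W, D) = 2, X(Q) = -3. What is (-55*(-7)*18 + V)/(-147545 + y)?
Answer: -395806/145609 ≈ -2.7183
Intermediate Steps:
U = -41 (U = (-47 - 1*(-8)) - 1*2 = (-47 + 8) - 2 = -39 - 2 = -41)
y = 1936 (y = (-3 - 41)**2 = (-44)**2 = 1936)
(-55*(-7)*18 + V)/(-147545 + y) = (-55*(-7)*18 + 388876)/(-147545 + 1936) = (385*18 + 388876)/(-145609) = (6930 + 388876)*(-1/145609) = 395806*(-1/145609) = -395806/145609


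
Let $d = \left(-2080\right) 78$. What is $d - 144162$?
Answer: $-306402$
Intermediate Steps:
$d = -162240$
$d - 144162 = -162240 - 144162 = -306402$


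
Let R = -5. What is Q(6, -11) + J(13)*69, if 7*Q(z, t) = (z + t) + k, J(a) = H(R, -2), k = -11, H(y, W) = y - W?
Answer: -1465/7 ≈ -209.29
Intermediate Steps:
J(a) = -3 (J(a) = -5 - 1*(-2) = -5 + 2 = -3)
Q(z, t) = -11/7 + t/7 + z/7 (Q(z, t) = ((z + t) - 11)/7 = ((t + z) - 11)/7 = (-11 + t + z)/7 = -11/7 + t/7 + z/7)
Q(6, -11) + J(13)*69 = (-11/7 + (1/7)*(-11) + (1/7)*6) - 3*69 = (-11/7 - 11/7 + 6/7) - 207 = -16/7 - 207 = -1465/7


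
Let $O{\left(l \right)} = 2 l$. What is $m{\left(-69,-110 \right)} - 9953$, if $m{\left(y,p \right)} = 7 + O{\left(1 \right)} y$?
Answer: $-10084$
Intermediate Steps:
$m{\left(y,p \right)} = 7 + 2 y$ ($m{\left(y,p \right)} = 7 + 2 \cdot 1 y = 7 + 2 y$)
$m{\left(-69,-110 \right)} - 9953 = \left(7 + 2 \left(-69\right)\right) - 9953 = \left(7 - 138\right) - 9953 = -131 - 9953 = -10084$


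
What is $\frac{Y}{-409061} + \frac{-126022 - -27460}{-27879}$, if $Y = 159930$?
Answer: $\frac{11953060604}{3801403873} \approx 3.1444$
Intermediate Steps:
$\frac{Y}{-409061} + \frac{-126022 - -27460}{-27879} = \frac{159930}{-409061} + \frac{-126022 - -27460}{-27879} = 159930 \left(- \frac{1}{409061}\right) + \left(-126022 + 27460\right) \left(- \frac{1}{27879}\right) = - \frac{159930}{409061} - - \frac{32854}{9293} = - \frac{159930}{409061} + \frac{32854}{9293} = \frac{11953060604}{3801403873}$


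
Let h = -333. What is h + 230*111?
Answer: 25197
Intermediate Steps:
h + 230*111 = -333 + 230*111 = -333 + 25530 = 25197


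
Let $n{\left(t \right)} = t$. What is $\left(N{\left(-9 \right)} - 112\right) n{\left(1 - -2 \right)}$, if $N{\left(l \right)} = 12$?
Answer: $-300$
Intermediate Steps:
$\left(N{\left(-9 \right)} - 112\right) n{\left(1 - -2 \right)} = \left(12 - 112\right) \left(1 - -2\right) = - 100 \left(1 + 2\right) = \left(-100\right) 3 = -300$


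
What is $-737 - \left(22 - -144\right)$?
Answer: $-903$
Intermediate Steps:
$-737 - \left(22 - -144\right) = -737 - \left(22 + 144\right) = -737 - 166 = -903$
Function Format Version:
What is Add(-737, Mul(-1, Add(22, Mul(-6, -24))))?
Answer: -903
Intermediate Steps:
Add(-737, Mul(-1, Add(22, Mul(-6, -24)))) = Add(-737, Mul(-1, Add(22, 144))) = Add(-737, Mul(-1, 166)) = Add(-737, -166) = -903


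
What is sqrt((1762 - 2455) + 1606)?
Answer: sqrt(913) ≈ 30.216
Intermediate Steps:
sqrt((1762 - 2455) + 1606) = sqrt(-693 + 1606) = sqrt(913)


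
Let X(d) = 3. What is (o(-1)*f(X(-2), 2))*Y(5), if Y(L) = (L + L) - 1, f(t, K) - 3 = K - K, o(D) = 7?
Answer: 189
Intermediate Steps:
f(t, K) = 3 (f(t, K) = 3 + (K - K) = 3 + 0 = 3)
Y(L) = -1 + 2*L (Y(L) = 2*L - 1 = -1 + 2*L)
(o(-1)*f(X(-2), 2))*Y(5) = (7*3)*(-1 + 2*5) = 21*(-1 + 10) = 21*9 = 189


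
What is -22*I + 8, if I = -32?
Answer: 712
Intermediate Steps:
-22*I + 8 = -22*(-32) + 8 = 704 + 8 = 712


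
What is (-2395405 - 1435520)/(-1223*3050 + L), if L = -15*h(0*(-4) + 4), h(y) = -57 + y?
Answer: 109455/106553 ≈ 1.0272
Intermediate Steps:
L = 795 (L = -15*(-57 + (0*(-4) + 4)) = -15*(-57 + (0 + 4)) = -15*(-57 + 4) = -15*(-53) = 795)
(-2395405 - 1435520)/(-1223*3050 + L) = (-2395405 - 1435520)/(-1223*3050 + 795) = -3830925/(-3730150 + 795) = -3830925/(-3729355) = -3830925*(-1/3729355) = 109455/106553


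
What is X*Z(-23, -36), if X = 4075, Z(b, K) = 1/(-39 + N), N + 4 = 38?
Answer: -815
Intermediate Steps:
N = 34 (N = -4 + 38 = 34)
Z(b, K) = -1/5 (Z(b, K) = 1/(-39 + 34) = 1/(-5) = -1/5)
X*Z(-23, -36) = 4075*(-1/5) = -815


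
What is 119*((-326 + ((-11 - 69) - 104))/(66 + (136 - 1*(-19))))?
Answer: -3570/13 ≈ -274.62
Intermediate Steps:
119*((-326 + ((-11 - 69) - 104))/(66 + (136 - 1*(-19)))) = 119*((-326 + (-80 - 104))/(66 + (136 + 19))) = 119*((-326 - 184)/(66 + 155)) = 119*(-510/221) = 119*(-510*1/221) = 119*(-30/13) = -3570/13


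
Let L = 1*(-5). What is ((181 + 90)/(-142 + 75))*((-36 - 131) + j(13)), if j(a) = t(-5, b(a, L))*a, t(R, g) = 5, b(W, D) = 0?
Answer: 27642/67 ≈ 412.57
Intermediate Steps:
L = -5
j(a) = 5*a
((181 + 90)/(-142 + 75))*((-36 - 131) + j(13)) = ((181 + 90)/(-142 + 75))*((-36 - 131) + 5*13) = (271/(-67))*(-167 + 65) = (271*(-1/67))*(-102) = -271/67*(-102) = 27642/67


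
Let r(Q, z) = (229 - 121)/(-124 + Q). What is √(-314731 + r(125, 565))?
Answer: I*√314623 ≈ 560.91*I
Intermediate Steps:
r(Q, z) = 108/(-124 + Q)
√(-314731 + r(125, 565)) = √(-314731 + 108/(-124 + 125)) = √(-314731 + 108/1) = √(-314731 + 108*1) = √(-314731 + 108) = √(-314623) = I*√314623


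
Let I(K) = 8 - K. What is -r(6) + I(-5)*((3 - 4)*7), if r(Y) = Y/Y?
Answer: -92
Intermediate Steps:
r(Y) = 1
-r(6) + I(-5)*((3 - 4)*7) = -1*1 + (8 - 1*(-5))*((3 - 4)*7) = -1 + (8 + 5)*(-1*7) = -1 + 13*(-7) = -1 - 91 = -92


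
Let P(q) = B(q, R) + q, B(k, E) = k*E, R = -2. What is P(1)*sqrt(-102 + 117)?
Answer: -sqrt(15) ≈ -3.8730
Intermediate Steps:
B(k, E) = E*k
P(q) = -q (P(q) = -2*q + q = -q)
P(1)*sqrt(-102 + 117) = (-1*1)*sqrt(-102 + 117) = -sqrt(15)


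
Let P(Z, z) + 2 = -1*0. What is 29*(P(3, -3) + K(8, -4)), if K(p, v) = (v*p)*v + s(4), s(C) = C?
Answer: 3770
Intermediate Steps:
P(Z, z) = -2 (P(Z, z) = -2 - 1*0 = -2 + 0 = -2)
K(p, v) = 4 + p*v² (K(p, v) = (v*p)*v + 4 = (p*v)*v + 4 = p*v² + 4 = 4 + p*v²)
29*(P(3, -3) + K(8, -4)) = 29*(-2 + (4 + 8*(-4)²)) = 29*(-2 + (4 + 8*16)) = 29*(-2 + (4 + 128)) = 29*(-2 + 132) = 29*130 = 3770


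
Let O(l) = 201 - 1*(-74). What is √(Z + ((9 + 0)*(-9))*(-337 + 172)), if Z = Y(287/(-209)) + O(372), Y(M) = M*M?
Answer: √595891209/209 ≈ 116.80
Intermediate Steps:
Y(M) = M²
O(l) = 275 (O(l) = 201 + 74 = 275)
Z = 12094644/43681 (Z = (287/(-209))² + 275 = (287*(-1/209))² + 275 = (-287/209)² + 275 = 82369/43681 + 275 = 12094644/43681 ≈ 276.89)
√(Z + ((9 + 0)*(-9))*(-337 + 172)) = √(12094644/43681 + ((9 + 0)*(-9))*(-337 + 172)) = √(12094644/43681 + (9*(-9))*(-165)) = √(12094644/43681 - 81*(-165)) = √(12094644/43681 + 13365) = √(595891209/43681) = √595891209/209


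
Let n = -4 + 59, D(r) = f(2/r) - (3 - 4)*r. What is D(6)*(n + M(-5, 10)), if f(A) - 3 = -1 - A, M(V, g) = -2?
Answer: 1219/3 ≈ 406.33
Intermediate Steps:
f(A) = 2 - A (f(A) = 3 + (-1 - A) = 2 - A)
D(r) = 2 + r - 2/r (D(r) = (2 - 2/r) - (3 - 4)*r = (2 - 2/r) - (-1)*r = (2 - 2/r) + r = 2 + r - 2/r)
n = 55
D(6)*(n + M(-5, 10)) = (2 + 6 - 2/6)*(55 - 2) = (2 + 6 - 2*⅙)*53 = (2 + 6 - ⅓)*53 = (23/3)*53 = 1219/3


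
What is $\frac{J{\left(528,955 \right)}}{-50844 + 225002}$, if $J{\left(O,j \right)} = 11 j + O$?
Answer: $\frac{11033}{174158} \approx 0.063351$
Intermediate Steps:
$J{\left(O,j \right)} = O + 11 j$
$\frac{J{\left(528,955 \right)}}{-50844 + 225002} = \frac{528 + 11 \cdot 955}{-50844 + 225002} = \frac{528 + 10505}{174158} = 11033 \cdot \frac{1}{174158} = \frac{11033}{174158}$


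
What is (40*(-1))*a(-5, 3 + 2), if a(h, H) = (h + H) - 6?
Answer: 240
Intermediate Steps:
a(h, H) = -6 + H + h (a(h, H) = (H + h) - 6 = -6 + H + h)
(40*(-1))*a(-5, 3 + 2) = (40*(-1))*(-6 + (3 + 2) - 5) = -40*(-6 + 5 - 5) = -40*(-6) = 240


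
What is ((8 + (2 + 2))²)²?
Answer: 20736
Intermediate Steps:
((8 + (2 + 2))²)² = ((8 + 4)²)² = (12²)² = 144² = 20736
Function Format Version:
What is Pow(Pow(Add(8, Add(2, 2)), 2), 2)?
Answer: 20736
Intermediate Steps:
Pow(Pow(Add(8, Add(2, 2)), 2), 2) = Pow(Pow(Add(8, 4), 2), 2) = Pow(Pow(12, 2), 2) = Pow(144, 2) = 20736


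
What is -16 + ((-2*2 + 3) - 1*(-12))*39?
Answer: 413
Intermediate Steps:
-16 + ((-2*2 + 3) - 1*(-12))*39 = -16 + ((-4 + 3) + 12)*39 = -16 + (-1 + 12)*39 = -16 + 11*39 = -16 + 429 = 413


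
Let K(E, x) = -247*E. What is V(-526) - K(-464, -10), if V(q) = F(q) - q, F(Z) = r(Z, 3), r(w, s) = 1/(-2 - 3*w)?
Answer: -179793231/1576 ≈ -1.1408e+5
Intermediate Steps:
F(Z) = -1/(2 + 3*Z)
V(q) = -q - 1/(2 + 3*q) (V(q) = -1/(2 + 3*q) - q = -q - 1/(2 + 3*q))
V(-526) - K(-464, -10) = (-1 - 1*(-526)*(2 + 3*(-526)))/(2 + 3*(-526)) - (-247)*(-464) = (-1 - 1*(-526)*(2 - 1578))/(2 - 1578) - 1*114608 = (-1 - 1*(-526)*(-1576))/(-1576) - 114608 = -(-1 - 828976)/1576 - 114608 = -1/1576*(-828977) - 114608 = 828977/1576 - 114608 = -179793231/1576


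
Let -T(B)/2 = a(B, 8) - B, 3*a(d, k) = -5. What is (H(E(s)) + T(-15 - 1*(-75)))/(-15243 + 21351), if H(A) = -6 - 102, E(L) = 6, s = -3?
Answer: 23/9162 ≈ 0.0025104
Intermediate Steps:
a(d, k) = -5/3 (a(d, k) = (⅓)*(-5) = -5/3)
H(A) = -108
T(B) = 10/3 + 2*B (T(B) = -2*(-5/3 - B) = 10/3 + 2*B)
(H(E(s)) + T(-15 - 1*(-75)))/(-15243 + 21351) = (-108 + (10/3 + 2*(-15 - 1*(-75))))/(-15243 + 21351) = (-108 + (10/3 + 2*(-15 + 75)))/6108 = (-108 + (10/3 + 2*60))*(1/6108) = (-108 + (10/3 + 120))*(1/6108) = (-108 + 370/3)*(1/6108) = (46/3)*(1/6108) = 23/9162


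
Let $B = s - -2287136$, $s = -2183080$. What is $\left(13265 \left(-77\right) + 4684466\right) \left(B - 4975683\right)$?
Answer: $-17845066870247$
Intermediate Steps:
$B = 104056$ ($B = -2183080 - -2287136 = -2183080 + 2287136 = 104056$)
$\left(13265 \left(-77\right) + 4684466\right) \left(B - 4975683\right) = \left(13265 \left(-77\right) + 4684466\right) \left(104056 - 4975683\right) = \left(-1021405 + 4684466\right) \left(-4871627\right) = 3663061 \left(-4871627\right) = -17845066870247$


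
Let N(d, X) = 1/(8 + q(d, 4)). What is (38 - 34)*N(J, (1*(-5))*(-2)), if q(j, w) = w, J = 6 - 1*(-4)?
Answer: 1/3 ≈ 0.33333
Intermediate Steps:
J = 10 (J = 6 + 4 = 10)
N(d, X) = 1/12 (N(d, X) = 1/(8 + 4) = 1/12)
(38 - 34)*N(J, (1*(-5))*(-2)) = (38 - 34)*(1/12) = 4*(1/12) = 1/3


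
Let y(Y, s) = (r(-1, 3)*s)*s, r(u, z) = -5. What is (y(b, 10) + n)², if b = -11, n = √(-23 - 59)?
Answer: (-500 + I*√82)² ≈ 2.4992e+5 - 9055.4*I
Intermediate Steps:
n = I*√82 (n = √(-82) = I*√82 ≈ 9.0554*I)
y(Y, s) = -5*s² (y(Y, s) = (-5*s)*s = -5*s²)
(y(b, 10) + n)² = (-5*10² + I*√82)² = (-5*100 + I*√82)² = (-500 + I*√82)²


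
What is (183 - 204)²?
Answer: 441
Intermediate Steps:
(183 - 204)² = (-21)² = 441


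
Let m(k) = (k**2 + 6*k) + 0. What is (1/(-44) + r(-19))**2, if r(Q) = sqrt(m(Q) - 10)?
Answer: 458833/1936 - sqrt(237)/22 ≈ 236.30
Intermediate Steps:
m(k) = k**2 + 6*k
r(Q) = sqrt(-10 + Q*(6 + Q)) (r(Q) = sqrt(Q*(6 + Q) - 10) = sqrt(-10 + Q*(6 + Q)))
(1/(-44) + r(-19))**2 = (1/(-44) + sqrt(-10 - 19*(6 - 19)))**2 = (-1/44 + sqrt(-10 - 19*(-13)))**2 = (-1/44 + sqrt(-10 + 247))**2 = (-1/44 + sqrt(237))**2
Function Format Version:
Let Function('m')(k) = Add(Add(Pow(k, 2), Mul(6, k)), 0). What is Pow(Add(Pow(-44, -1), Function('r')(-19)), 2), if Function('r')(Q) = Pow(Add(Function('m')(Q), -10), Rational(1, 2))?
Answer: Add(Rational(458833, 1936), Mul(Rational(-1, 22), Pow(237, Rational(1, 2)))) ≈ 236.30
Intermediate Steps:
Function('m')(k) = Add(Pow(k, 2), Mul(6, k))
Function('r')(Q) = Pow(Add(-10, Mul(Q, Add(6, Q))), Rational(1, 2)) (Function('r')(Q) = Pow(Add(Mul(Q, Add(6, Q)), -10), Rational(1, 2)) = Pow(Add(-10, Mul(Q, Add(6, Q))), Rational(1, 2)))
Pow(Add(Pow(-44, -1), Function('r')(-19)), 2) = Pow(Add(Pow(-44, -1), Pow(Add(-10, Mul(-19, Add(6, -19))), Rational(1, 2))), 2) = Pow(Add(Rational(-1, 44), Pow(Add(-10, Mul(-19, -13)), Rational(1, 2))), 2) = Pow(Add(Rational(-1, 44), Pow(Add(-10, 247), Rational(1, 2))), 2) = Pow(Add(Rational(-1, 44), Pow(237, Rational(1, 2))), 2)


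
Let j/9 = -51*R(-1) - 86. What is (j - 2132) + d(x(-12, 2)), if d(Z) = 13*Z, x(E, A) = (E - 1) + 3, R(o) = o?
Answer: -2577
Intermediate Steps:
x(E, A) = 2 + E (x(E, A) = (-1 + E) + 3 = 2 + E)
j = -315 (j = 9*(-51*(-1) - 86) = 9*(51 - 86) = 9*(-35) = -315)
(j - 2132) + d(x(-12, 2)) = (-315 - 2132) + 13*(2 - 12) = -2447 + 13*(-10) = -2447 - 130 = -2577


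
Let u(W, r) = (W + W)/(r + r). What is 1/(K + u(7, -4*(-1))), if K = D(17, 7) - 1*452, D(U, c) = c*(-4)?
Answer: -4/1913 ≈ -0.0020910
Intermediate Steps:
D(U, c) = -4*c
u(W, r) = W/r (u(W, r) = (2*W)/((2*r)) = (2*W)*(1/(2*r)) = W/r)
K = -480 (K = -4*7 - 1*452 = -28 - 452 = -480)
1/(K + u(7, -4*(-1))) = 1/(-480 + 7/((-4*(-1)))) = 1/(-480 + 7/4) = 1/(-1913/4) = -4/1913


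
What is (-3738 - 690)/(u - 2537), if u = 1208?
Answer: 1476/443 ≈ 3.3318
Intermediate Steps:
(-3738 - 690)/(u - 2537) = (-3738 - 690)/(1208 - 2537) = -4428/(-1329) = -4428*(-1/1329) = 1476/443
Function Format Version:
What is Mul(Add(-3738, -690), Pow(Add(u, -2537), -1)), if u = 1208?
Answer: Rational(1476, 443) ≈ 3.3318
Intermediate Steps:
Mul(Add(-3738, -690), Pow(Add(u, -2537), -1)) = Mul(Add(-3738, -690), Pow(Add(1208, -2537), -1)) = Mul(-4428, Pow(-1329, -1)) = Mul(-4428, Rational(-1, 1329)) = Rational(1476, 443)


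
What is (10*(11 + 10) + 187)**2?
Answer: 157609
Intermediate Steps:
(10*(11 + 10) + 187)**2 = (10*21 + 187)**2 = (210 + 187)**2 = 397**2 = 157609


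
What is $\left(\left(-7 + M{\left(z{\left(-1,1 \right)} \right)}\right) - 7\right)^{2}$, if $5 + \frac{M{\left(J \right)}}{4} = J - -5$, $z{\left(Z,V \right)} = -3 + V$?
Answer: $484$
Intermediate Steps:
$M{\left(J \right)} = 4 J$ ($M{\left(J \right)} = -20 + 4 \left(J - -5\right) = -20 + 4 \left(J + 5\right) = -20 + 4 \left(5 + J\right) = -20 + \left(20 + 4 J\right) = 4 J$)
$\left(\left(-7 + M{\left(z{\left(-1,1 \right)} \right)}\right) - 7\right)^{2} = \left(\left(-7 + 4 \left(-3 + 1\right)\right) - 7\right)^{2} = \left(\left(-7 + 4 \left(-2\right)\right) - 7\right)^{2} = \left(\left(-7 - 8\right) - 7\right)^{2} = \left(-15 - 7\right)^{2} = \left(-22\right)^{2} = 484$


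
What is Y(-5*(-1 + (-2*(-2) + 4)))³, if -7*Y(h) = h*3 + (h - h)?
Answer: 3375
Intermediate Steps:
Y(h) = -3*h/7 (Y(h) = -(h*3 + (h - h))/7 = -(3*h + 0)/7 = -3*h/7)
Y(-5*(-1 + (-2*(-2) + 4)))³ = (-(-15)*(-1 + (-2*(-2) + 4))/7)³ = (-(-15)*(-1 + (4 + 4))/7)³ = (-(-15)*(-1 + 8)/7)³ = (-(-15)*7/7)³ = (-3/7*(-35))³ = 15³ = 3375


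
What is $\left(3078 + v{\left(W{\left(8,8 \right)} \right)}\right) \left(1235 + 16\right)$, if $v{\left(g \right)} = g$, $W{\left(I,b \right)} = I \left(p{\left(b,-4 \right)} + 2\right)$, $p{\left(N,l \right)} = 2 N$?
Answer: $4030722$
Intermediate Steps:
$W{\left(I,b \right)} = I \left(2 + 2 b\right)$ ($W{\left(I,b \right)} = I \left(2 b + 2\right) = I \left(2 + 2 b\right)$)
$\left(3078 + v{\left(W{\left(8,8 \right)} \right)}\right) \left(1235 + 16\right) = \left(3078 + 2 \cdot 8 \left(1 + 8\right)\right) \left(1235 + 16\right) = \left(3078 + 2 \cdot 8 \cdot 9\right) 1251 = \left(3078 + 144\right) 1251 = 3222 \cdot 1251 = 4030722$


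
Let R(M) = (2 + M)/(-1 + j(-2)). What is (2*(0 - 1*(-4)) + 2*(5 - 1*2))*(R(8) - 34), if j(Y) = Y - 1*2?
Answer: -504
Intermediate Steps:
j(Y) = -2 + Y (j(Y) = Y - 2 = -2 + Y)
R(M) = -⅖ - M/5 (R(M) = (2 + M)/(-1 + (-2 - 2)) = (2 + M)/(-1 - 4) = (2 + M)/(-5) = (2 + M)*(-⅕) = -⅖ - M/5)
(2*(0 - 1*(-4)) + 2*(5 - 1*2))*(R(8) - 34) = (2*(0 - 1*(-4)) + 2*(5 - 1*2))*((-⅖ - ⅕*8) - 34) = (2*(0 + 4) + 2*(5 - 2))*((-⅖ - 8/5) - 34) = (2*4 + 2*3)*(-2 - 34) = (8 + 6)*(-36) = 14*(-36) = -504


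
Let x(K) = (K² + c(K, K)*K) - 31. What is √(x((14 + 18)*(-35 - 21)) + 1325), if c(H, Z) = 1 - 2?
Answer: 15*√14286 ≈ 1792.9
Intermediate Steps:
c(H, Z) = -1
x(K) = -31 + K² - K (x(K) = (K² - K) - 31 = -31 + K² - K)
√(x((14 + 18)*(-35 - 21)) + 1325) = √((-31 + ((14 + 18)*(-35 - 21))² - (14 + 18)*(-35 - 21)) + 1325) = √((-31 + (32*(-56))² - 32*(-56)) + 1325) = √((-31 + (-1792)² - 1*(-1792)) + 1325) = √((-31 + 3211264 + 1792) + 1325) = √(3213025 + 1325) = √3214350 = 15*√14286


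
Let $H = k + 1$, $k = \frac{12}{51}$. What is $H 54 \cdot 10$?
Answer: $\frac{11340}{17} \approx 667.06$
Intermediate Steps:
$k = \frac{4}{17}$ ($k = 12 \cdot \frac{1}{51} = \frac{4}{17} \approx 0.23529$)
$H = \frac{21}{17}$ ($H = \frac{4}{17} + 1 = \frac{21}{17} \approx 1.2353$)
$H 54 \cdot 10 = \frac{21}{17} \cdot 54 \cdot 10 = \frac{1134}{17} \cdot 10 = \frac{11340}{17}$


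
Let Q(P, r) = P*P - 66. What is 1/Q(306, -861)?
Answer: 1/93570 ≈ 1.0687e-5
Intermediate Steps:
Q(P, r) = -66 + P² (Q(P, r) = P² - 66 = -66 + P²)
1/Q(306, -861) = 1/(-66 + 306²) = 1/(-66 + 93636) = 1/93570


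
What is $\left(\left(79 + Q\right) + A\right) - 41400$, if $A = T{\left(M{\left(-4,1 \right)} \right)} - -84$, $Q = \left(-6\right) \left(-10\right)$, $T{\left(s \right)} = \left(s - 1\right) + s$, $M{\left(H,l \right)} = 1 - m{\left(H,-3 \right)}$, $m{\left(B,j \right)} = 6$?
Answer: $-41188$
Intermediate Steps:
$M{\left(H,l \right)} = -5$ ($M{\left(H,l \right)} = 1 - 6 = -5$)
$T{\left(s \right)} = -1 + 2 s$ ($T{\left(s \right)} = \left(-1 + s\right) + s = -1 + 2 s$)
$Q = 60$
$A = 73$ ($A = \left(-1 + 2 \left(-5\right)\right) - -84 = \left(-1 - 10\right) + 84 = -11 + 84 = 73$)
$\left(\left(79 + Q\right) + A\right) - 41400 = \left(\left(79 + 60\right) + 73\right) - 41400 = \left(139 + 73\right) - 41400 = 212 - 41400 = -41188$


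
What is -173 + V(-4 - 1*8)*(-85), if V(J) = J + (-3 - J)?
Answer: 82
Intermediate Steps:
V(J) = -3
-173 + V(-4 - 1*8)*(-85) = -173 - 3*(-85) = -173 + 255 = 82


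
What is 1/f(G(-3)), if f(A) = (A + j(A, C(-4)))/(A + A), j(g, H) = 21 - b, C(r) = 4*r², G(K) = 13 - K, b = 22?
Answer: 32/15 ≈ 2.1333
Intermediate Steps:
j(g, H) = -1 (j(g, H) = 21 - 1*22 = 21 - 22 = -1)
f(A) = (-1 + A)/(2*A) (f(A) = (A - 1)/(A + A) = (-1 + A)/((2*A)) = (-1 + A)*(1/(2*A)) = (-1 + A)/(2*A))
1/f(G(-3)) = 1/((-1 + (13 - 1*(-3)))/(2*(13 - 1*(-3)))) = 1/((-1 + (13 + 3))/(2*(13 + 3))) = 1/((½)*(-1 + 16)/16) = 1/((½)*(1/16)*15) = 1/(15/32) = 32/15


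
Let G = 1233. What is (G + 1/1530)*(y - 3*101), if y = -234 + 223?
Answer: -296179087/765 ≈ -3.8716e+5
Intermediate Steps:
y = -11
(G + 1/1530)*(y - 3*101) = (1233 + 1/1530)*(-11 - 3*101) = (1233 + 1/1530)*(-11 - 1*303) = 1886491*(-11 - 303)/1530 = (1886491/1530)*(-314) = -296179087/765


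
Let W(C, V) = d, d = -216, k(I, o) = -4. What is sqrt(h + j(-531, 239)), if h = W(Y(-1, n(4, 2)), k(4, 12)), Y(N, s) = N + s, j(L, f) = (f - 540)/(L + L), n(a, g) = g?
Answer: I*sqrt(27032738)/354 ≈ 14.687*I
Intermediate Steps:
j(L, f) = (-540 + f)/(2*L) (j(L, f) = (-540 + f)/((2*L)) = (-540 + f)*(1/(2*L)) = (-540 + f)/(2*L))
W(C, V) = -216
h = -216
sqrt(h + j(-531, 239)) = sqrt(-216 + (1/2)*(-540 + 239)/(-531)) = sqrt(-216 + (1/2)*(-1/531)*(-301)) = sqrt(-216 + 301/1062) = sqrt(-229091/1062) = I*sqrt(27032738)/354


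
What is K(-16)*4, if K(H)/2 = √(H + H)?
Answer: 32*I*√2 ≈ 45.255*I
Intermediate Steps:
K(H) = 2*√2*√H (K(H) = 2*√(H + H) = 2*√(2*H) = 2*(√2*√H) = 2*√2*√H)
K(-16)*4 = (2*√2*√(-16))*4 = (2*√2*(4*I))*4 = (8*I*√2)*4 = 32*I*√2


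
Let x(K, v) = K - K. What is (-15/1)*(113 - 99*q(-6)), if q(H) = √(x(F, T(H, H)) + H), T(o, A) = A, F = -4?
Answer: -1695 + 1485*I*√6 ≈ -1695.0 + 3637.5*I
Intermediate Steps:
x(K, v) = 0
q(H) = √H (q(H) = √(0 + H) = √H)
(-15/1)*(113 - 99*q(-6)) = (-15/1)*(113 - 99*I*√6) = (-15*1)*(113 - 99*I*√6) = -15*(113 - 99*I*√6) = -1695 + 1485*I*√6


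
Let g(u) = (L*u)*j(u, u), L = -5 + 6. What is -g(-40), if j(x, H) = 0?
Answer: 0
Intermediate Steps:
L = 1
g(u) = 0 (g(u) = (1*u)*0 = u*0 = 0)
-g(-40) = -1*0 = 0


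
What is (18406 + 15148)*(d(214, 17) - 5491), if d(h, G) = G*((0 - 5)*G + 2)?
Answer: -231589708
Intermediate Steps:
d(h, G) = G*(2 - 5*G) (d(h, G) = G*(-5*G + 2) = G*(2 - 5*G))
(18406 + 15148)*(d(214, 17) - 5491) = (18406 + 15148)*(17*(2 - 5*17) - 5491) = 33554*(17*(2 - 85) - 5491) = 33554*(17*(-83) - 5491) = 33554*(-1411 - 5491) = 33554*(-6902) = -231589708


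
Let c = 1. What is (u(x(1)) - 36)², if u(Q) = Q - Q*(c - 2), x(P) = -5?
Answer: 2116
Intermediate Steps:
u(Q) = 2*Q (u(Q) = Q - Q*(1 - 2) = Q - Q*(-1) = Q - (-1)*Q = Q + Q = 2*Q)
(u(x(1)) - 36)² = (2*(-5) - 36)² = (-10 - 36)² = (-46)² = 2116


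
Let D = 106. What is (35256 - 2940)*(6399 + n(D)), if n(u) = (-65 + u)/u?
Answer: 10960536930/53 ≈ 2.0680e+8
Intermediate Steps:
n(u) = (-65 + u)/u
(35256 - 2940)*(6399 + n(D)) = (35256 - 2940)*(6399 + (-65 + 106)/106) = 32316*(6399 + (1/106)*41) = 32316*(6399 + 41/106) = 32316*(678335/106) = 10960536930/53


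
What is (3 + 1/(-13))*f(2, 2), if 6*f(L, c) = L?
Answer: 38/39 ≈ 0.97436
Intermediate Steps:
f(L, c) = L/6
(3 + 1/(-13))*f(2, 2) = (3 + 1/(-13))*((⅙)*2) = (3 - 1/13)*(⅓) = (38/13)*(⅓) = 38/39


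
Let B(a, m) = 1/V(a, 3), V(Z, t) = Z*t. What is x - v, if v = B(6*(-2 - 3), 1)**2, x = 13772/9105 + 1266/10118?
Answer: 40732376207/24873585300 ≈ 1.6376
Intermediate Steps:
B(a, m) = 1/(3*a) (B(a, m) = 1/(a*3) = 1/(3*a))
x = 75436013/46062195 (x = 13772*(1/9105) + 1266*(1/10118) = 13772/9105 + 633/5059 = 75436013/46062195 ≈ 1.6377)
v = 1/8100 (v = (1/(3*((6*(-2 - 3)))))**2 = (1/(3*((6*(-5)))))**2 = ((1/3)/(-30))**2 = ((1/3)*(-1/30))**2 = (-1/90)**2 = 1/8100 ≈ 0.00012346)
x - v = 75436013/46062195 - 1*1/8100 = 75436013/46062195 - 1/8100 = 40732376207/24873585300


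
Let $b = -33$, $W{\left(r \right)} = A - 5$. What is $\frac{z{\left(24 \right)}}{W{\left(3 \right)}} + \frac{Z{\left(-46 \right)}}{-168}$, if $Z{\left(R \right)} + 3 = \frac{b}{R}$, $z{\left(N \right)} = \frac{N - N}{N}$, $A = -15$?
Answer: $\frac{5}{368} \approx 0.013587$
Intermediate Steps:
$z{\left(N \right)} = 0$ ($z{\left(N \right)} = \frac{0}{N} = 0$)
$W{\left(r \right)} = -20$ ($W{\left(r \right)} = -15 - 5 = -20$)
$Z{\left(R \right)} = -3 - \frac{33}{R}$
$\frac{z{\left(24 \right)}}{W{\left(3 \right)}} + \frac{Z{\left(-46 \right)}}{-168} = \frac{0}{-20} + \frac{-3 - \frac{33}{-46}}{-168} = 0 \left(- \frac{1}{20}\right) + \left(-3 - - \frac{33}{46}\right) \left(- \frac{1}{168}\right) = 0 + \left(-3 + \frac{33}{46}\right) \left(- \frac{1}{168}\right) = 0 - - \frac{5}{368} = 0 + \frac{5}{368} = \frac{5}{368}$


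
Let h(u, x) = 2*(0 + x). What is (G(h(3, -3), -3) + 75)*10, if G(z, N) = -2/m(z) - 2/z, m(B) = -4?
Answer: 2275/3 ≈ 758.33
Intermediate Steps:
h(u, x) = 2*x
G(z, N) = ½ - 2/z (G(z, N) = -2/(-4) - 2/z = -2*(-¼) - 2/z = ½ - 2/z)
(G(h(3, -3), -3) + 75)*10 = ((-4 + 2*(-3))/(2*((2*(-3)))) + 75)*10 = ((½)*(-4 - 6)/(-6) + 75)*10 = ((½)*(-⅙)*(-10) + 75)*10 = (⅚ + 75)*10 = (455/6)*10 = 2275/3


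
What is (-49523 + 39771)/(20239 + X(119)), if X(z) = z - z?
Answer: -9752/20239 ≈ -0.48184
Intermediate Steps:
X(z) = 0
(-49523 + 39771)/(20239 + X(119)) = (-49523 + 39771)/(20239 + 0) = -9752/20239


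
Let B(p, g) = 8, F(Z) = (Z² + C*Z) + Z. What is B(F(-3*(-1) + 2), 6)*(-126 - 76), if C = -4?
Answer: -1616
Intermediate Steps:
F(Z) = Z² - 3*Z (F(Z) = (Z² - 4*Z) + Z = Z² - 3*Z)
B(F(-3*(-1) + 2), 6)*(-126 - 76) = 8*(-126 - 76) = 8*(-202) = -1616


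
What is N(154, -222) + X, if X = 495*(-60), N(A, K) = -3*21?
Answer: -29763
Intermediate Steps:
N(A, K) = -63
X = -29700
N(154, -222) + X = -63 - 29700 = -29763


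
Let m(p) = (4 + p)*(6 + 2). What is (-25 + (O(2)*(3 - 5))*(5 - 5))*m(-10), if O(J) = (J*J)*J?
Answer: 1200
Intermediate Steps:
O(J) = J³ (O(J) = J²*J = J³)
m(p) = 32 + 8*p (m(p) = (4 + p)*8 = 32 + 8*p)
(-25 + (O(2)*(3 - 5))*(5 - 5))*m(-10) = (-25 + (2³*(3 - 5))*(5 - 5))*(32 + 8*(-10)) = (-25 + (8*(-2))*0)*(32 - 80) = (-25 - 16*0)*(-48) = (-25 + 0)*(-48) = -25*(-48) = 1200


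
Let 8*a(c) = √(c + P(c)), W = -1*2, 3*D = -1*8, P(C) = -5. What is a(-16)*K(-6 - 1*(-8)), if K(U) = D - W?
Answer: -I*√21/12 ≈ -0.38188*I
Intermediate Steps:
D = -8/3 (D = (-1*8)/3 = (⅓)*(-8) = -8/3 ≈ -2.6667)
W = -2
a(c) = √(-5 + c)/8 (a(c) = √(c - 5)/8 = √(-5 + c)/8)
K(U) = -⅔ (K(U) = -8/3 - 1*(-2) = -8/3 + 2 = -⅔)
a(-16)*K(-6 - 1*(-8)) = (√(-5 - 16)/8)*(-⅔) = (√(-21)/8)*(-⅔) = ((I*√21)/8)*(-⅔) = (I*√21/8)*(-⅔) = -I*√21/12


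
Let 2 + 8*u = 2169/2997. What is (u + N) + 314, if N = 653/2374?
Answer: 993286073/3162168 ≈ 314.12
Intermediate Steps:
N = 653/2374 (N = 653*(1/2374) = 653/2374 ≈ 0.27506)
u = -425/2664 (u = -¼ + (2169/2997)/8 = -¼ + (2169*(1/2997))/8 = -¼ + (⅛)*(241/333) = -¼ + 241/2664 = -425/2664 ≈ -0.15953)
(u + N) + 314 = (-425/2664 + 653/2374) + 314 = 365321/3162168 + 314 = 993286073/3162168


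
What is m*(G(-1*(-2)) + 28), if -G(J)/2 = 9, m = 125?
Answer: 1250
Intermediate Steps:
G(J) = -18 (G(J) = -2*9 = -18)
m*(G(-1*(-2)) + 28) = 125*(-18 + 28) = 125*10 = 1250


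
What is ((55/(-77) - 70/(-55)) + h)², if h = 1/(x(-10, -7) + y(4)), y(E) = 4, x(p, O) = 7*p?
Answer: 63001/213444 ≈ 0.29516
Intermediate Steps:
h = -1/66 (h = 1/(7*(-10) + 4) = 1/(-70 + 4) = 1/(-66) = -1/66 ≈ -0.015152)
((55/(-77) - 70/(-55)) + h)² = ((55/(-77) - 70/(-55)) - 1/66)² = ((55*(-1/77) - 70*(-1/55)) - 1/66)² = ((-5/7 + 14/11) - 1/66)² = (43/77 - 1/66)² = (251/462)² = 63001/213444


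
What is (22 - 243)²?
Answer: 48841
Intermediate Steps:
(22 - 243)² = (-221)² = 48841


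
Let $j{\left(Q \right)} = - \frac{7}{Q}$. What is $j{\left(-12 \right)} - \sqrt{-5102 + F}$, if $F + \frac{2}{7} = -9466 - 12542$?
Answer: $\frac{7}{12} - \frac{2 i \sqrt{332101}}{7} \approx 0.58333 - 164.65 i$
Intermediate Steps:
$F = - \frac{154058}{7}$ ($F = - \frac{2}{7} - 22008 = - \frac{154058}{7} \approx -22008.0$)
$j{\left(-12 \right)} - \sqrt{-5102 + F} = - \frac{7}{-12} - \sqrt{-5102 - \frac{154058}{7}} = \left(-7\right) \left(- \frac{1}{12}\right) - \sqrt{- \frac{189772}{7}} = \frac{7}{12} - \frac{2 i \sqrt{332101}}{7}$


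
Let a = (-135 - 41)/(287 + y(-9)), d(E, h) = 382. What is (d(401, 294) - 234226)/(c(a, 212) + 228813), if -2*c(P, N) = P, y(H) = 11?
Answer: -34842756/34093181 ≈ -1.0220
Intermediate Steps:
a = -88/149 (a = (-135 - 41)/(287 + 11) = -176/298 = -176*1/298 = -88/149 ≈ -0.59060)
c(P, N) = -P/2
(d(401, 294) - 234226)/(c(a, 212) + 228813) = (382 - 234226)/(-½*(-88/149) + 228813) = -233844/(44/149 + 228813) = -233844/34093181/149 = -233844*149/34093181 = -34842756/34093181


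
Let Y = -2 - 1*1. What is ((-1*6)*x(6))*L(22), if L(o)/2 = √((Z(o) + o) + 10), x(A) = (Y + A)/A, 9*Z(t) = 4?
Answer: -4*√73 ≈ -34.176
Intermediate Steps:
Y = -3 (Y = -2 - 1 = -3)
Z(t) = 4/9 (Z(t) = (⅑)*4 = 4/9)
x(A) = (-3 + A)/A
L(o) = 2*√(94/9 + o) (L(o) = 2*√((4/9 + o) + 10) = 2*√(94/9 + o))
((-1*6)*x(6))*L(22) = ((-1*6)*((-3 + 6)/6))*(2*√(94 + 9*22)/3) = (-3)*(2*√(94 + 198)/3) = (-6*½)*(2*√292/3) = -2*2*√73 = -4*√73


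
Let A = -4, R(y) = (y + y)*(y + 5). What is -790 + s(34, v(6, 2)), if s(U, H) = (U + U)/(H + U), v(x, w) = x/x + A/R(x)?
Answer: -454708/577 ≈ -788.06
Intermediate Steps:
R(y) = 2*y*(5 + y) (R(y) = (2*y)*(5 + y) = 2*y*(5 + y))
v(x, w) = 1 - 2/(x*(5 + x)) (v(x, w) = x/x - 4*1/(2*x*(5 + x)) = 1 - 2/(x*(5 + x)))
s(U, H) = 2*U/(H + U) (s(U, H) = (2*U)/(H + U) = 2*U/(H + U))
-790 + s(34, v(6, 2)) = -790 + 2*34/((-2 + 6*(5 + 6))/(6*(5 + 6)) + 34) = -790 + 2*34/((⅙)*(-2 + 6*11)/11 + 34) = -790 + 2*34/((⅙)*(1/11)*(-2 + 66) + 34) = -790 + 2*34/((⅙)*(1/11)*64 + 34) = -790 + 2*34/(32/33 + 34) = -790 + 2*34/(1154/33) = -790 + 2*34*(33/1154) = -790 + 1122/577 = -454708/577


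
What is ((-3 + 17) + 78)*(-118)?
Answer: -10856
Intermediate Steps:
((-3 + 17) + 78)*(-118) = (14 + 78)*(-118) = 92*(-118) = -10856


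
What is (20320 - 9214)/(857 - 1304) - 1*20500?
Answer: -3058202/149 ≈ -20525.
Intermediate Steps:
(20320 - 9214)/(857 - 1304) - 1*20500 = 11106/(-447) - 20500 = 11106*(-1/447) - 20500 = -3702/149 - 20500 = -3058202/149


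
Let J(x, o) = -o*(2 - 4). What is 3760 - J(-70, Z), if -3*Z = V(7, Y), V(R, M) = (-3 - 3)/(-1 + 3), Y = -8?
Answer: 3758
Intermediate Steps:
V(R, M) = -3 (V(R, M) = -6/2 = -6*½ = -3)
Z = 1 (Z = -⅓*(-3) = 1)
J(x, o) = 2*o (J(x, o) = -o*(-2) = -(-2)*o = 2*o)
3760 - J(-70, Z) = 3760 - 2 = 3758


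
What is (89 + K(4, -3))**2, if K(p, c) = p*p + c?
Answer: 10404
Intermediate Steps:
K(p, c) = c + p**2 (K(p, c) = p**2 + c = c + p**2)
(89 + K(4, -3))**2 = (89 + (-3 + 4**2))**2 = (89 + (-3 + 16))**2 = (89 + 13)**2 = 102**2 = 10404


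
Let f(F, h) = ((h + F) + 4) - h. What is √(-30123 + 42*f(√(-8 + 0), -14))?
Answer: √(-29955 + 84*I*√2) ≈ 0.3432 + 173.08*I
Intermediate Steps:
f(F, h) = 4 + F (f(F, h) = ((F + h) + 4) - h = (4 + F + h) - h = 4 + F)
√(-30123 + 42*f(√(-8 + 0), -14)) = √(-30123 + 42*(4 + √(-8 + 0))) = √(-30123 + 42*(4 + √(-8))) = √(-30123 + 42*(4 + 2*I*√2)) = √(-30123 + (168 + 84*I*√2)) = √(-29955 + 84*I*√2)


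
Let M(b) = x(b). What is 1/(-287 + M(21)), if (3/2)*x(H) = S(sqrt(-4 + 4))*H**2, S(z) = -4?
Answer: -1/1463 ≈ -0.00068353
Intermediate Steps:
x(H) = -8*H**2/3 (x(H) = 2*(-4*H**2)/3 = -8*H**2/3)
M(b) = -8*b**2/3
1/(-287 + M(21)) = 1/(-287 - 8/3*21**2) = 1/(-287 - 8/3*441) = 1/(-287 - 1176) = 1/(-1463) = -1/1463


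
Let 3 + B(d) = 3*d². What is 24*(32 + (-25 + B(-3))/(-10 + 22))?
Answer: 766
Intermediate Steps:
B(d) = -3 + 3*d²
24*(32 + (-25 + B(-3))/(-10 + 22)) = 24*(32 + (-25 + (-3 + 3*(-3)²))/(-10 + 22)) = 24*(32 + (-25 + (-3 + 3*9))/12) = 24*(32 + (-25 + (-3 + 27))*(1/12)) = 24*(32 + (-25 + 24)*(1/12)) = 24*(32 - 1*1/12) = 24*(32 - 1/12) = 24*(383/12) = 766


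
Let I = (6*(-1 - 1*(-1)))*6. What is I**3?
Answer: 0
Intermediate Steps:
I = 0 (I = (6*(-1 + 1))*6 = (6*0)*6 = 0*6 = 0)
I**3 = 0**3 = 0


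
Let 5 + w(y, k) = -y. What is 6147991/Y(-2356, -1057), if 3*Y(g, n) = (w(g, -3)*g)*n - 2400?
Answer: 18443973/5854674092 ≈ 0.0031503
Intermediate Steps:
w(y, k) = -5 - y
Y(g, n) = -800 + g*n*(-5 - g)/3 (Y(g, n) = (((-5 - g)*g)*n - 2400)/3 = ((g*(-5 - g))*n - 2400)/3 = (g*n*(-5 - g) - 2400)/3 = (-2400 + g*n*(-5 - g))/3 = -800 + g*n*(-5 - g)/3)
6147991/Y(-2356, -1057) = 6147991/(-800 - 1/3*(-2356)*(-1057)*(5 - 2356)) = 6147991/(-800 - 1/3*(-2356)*(-1057)*(-2351)) = 6147991/(-800 + 5854676492/3) = 6147991/(5854674092/3) = 6147991*(3/5854674092) = 18443973/5854674092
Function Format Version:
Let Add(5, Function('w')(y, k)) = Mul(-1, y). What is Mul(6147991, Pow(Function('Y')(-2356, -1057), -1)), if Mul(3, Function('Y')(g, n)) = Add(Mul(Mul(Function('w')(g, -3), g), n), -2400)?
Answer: Rational(18443973, 5854674092) ≈ 0.0031503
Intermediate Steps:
Function('w')(y, k) = Add(-5, Mul(-1, y))
Function('Y')(g, n) = Add(-800, Mul(Rational(1, 3), g, n, Add(-5, Mul(-1, g)))) (Function('Y')(g, n) = Mul(Rational(1, 3), Add(Mul(Mul(Add(-5, Mul(-1, g)), g), n), -2400)) = Mul(Rational(1, 3), Add(Mul(Mul(g, Add(-5, Mul(-1, g))), n), -2400)) = Mul(Rational(1, 3), Add(Mul(g, n, Add(-5, Mul(-1, g))), -2400)) = Mul(Rational(1, 3), Add(-2400, Mul(g, n, Add(-5, Mul(-1, g))))) = Add(-800, Mul(Rational(1, 3), g, n, Add(-5, Mul(-1, g)))))
Mul(6147991, Pow(Function('Y')(-2356, -1057), -1)) = Mul(6147991, Pow(Add(-800, Mul(Rational(-1, 3), -2356, -1057, Add(5, -2356))), -1)) = Mul(6147991, Pow(Add(-800, Mul(Rational(-1, 3), -2356, -1057, -2351)), -1)) = Mul(6147991, Pow(Add(-800, Rational(5854676492, 3)), -1)) = Mul(6147991, Pow(Rational(5854674092, 3), -1)) = Mul(6147991, Rational(3, 5854674092)) = Rational(18443973, 5854674092)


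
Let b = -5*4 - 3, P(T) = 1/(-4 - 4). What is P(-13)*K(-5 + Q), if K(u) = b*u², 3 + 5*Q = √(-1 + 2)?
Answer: 16767/200 ≈ 83.835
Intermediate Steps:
P(T) = -⅛ (P(T) = 1/(-8) = -⅛)
b = -23 (b = -20 - 3 = -23)
Q = -⅖ (Q = -⅗ + √(-1 + 2)/5 = -⅗ + √1/5 = -⅗ + (⅕)*1 = -⅗ + ⅕ = -⅖ ≈ -0.40000)
K(u) = -23*u²
P(-13)*K(-5 + Q) = -(-23)*(-5 - ⅖)²/8 = -(-23)*(-27/5)²/8 = -(-23)*729/(8*25) = -⅛*(-16767/25) = 16767/200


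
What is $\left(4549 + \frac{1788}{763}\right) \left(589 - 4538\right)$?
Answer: $- \frac{13713593575}{763} \approx -1.7973 \cdot 10^{7}$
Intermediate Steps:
$\left(4549 + \frac{1788}{763}\right) \left(589 - 4538\right) = \left(4549 + 1788 \cdot \frac{1}{763}\right) \left(-3949\right) = \left(4549 + \frac{1788}{763}\right) \left(-3949\right) = \frac{3472675}{763} \left(-3949\right) = - \frac{13713593575}{763}$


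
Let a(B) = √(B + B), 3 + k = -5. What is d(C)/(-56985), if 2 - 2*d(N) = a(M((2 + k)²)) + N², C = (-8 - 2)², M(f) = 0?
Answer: 4999/56985 ≈ 0.087725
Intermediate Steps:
k = -8 (k = -3 - 5 = -8)
a(B) = √2*√B (a(B) = √(2*B) = √2*√B)
C = 100 (C = (-10)² = 100)
d(N) = 1 - N²/2 (d(N) = 1 - (√2*√0 + N²)/2 = 1 - (√2*0 + N²)/2 = 1 - (0 + N²)/2 = 1 - N²/2)
d(C)/(-56985) = (1 - ½*100²)/(-56985) = (1 - ½*10000)*(-1/56985) = (1 - 5000)*(-1/56985) = -4999*(-1/56985) = 4999/56985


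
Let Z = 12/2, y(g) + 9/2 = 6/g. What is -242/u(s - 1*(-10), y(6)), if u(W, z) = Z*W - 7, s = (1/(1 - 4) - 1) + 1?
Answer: -242/51 ≈ -4.7451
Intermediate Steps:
y(g) = -9/2 + 6/g
Z = 6 (Z = 12*(1/2) = 6)
s = -1/3 (s = (1/(-3) - 1) + 1 = (-1/3 - 1) + 1 = -4/3 + 1 = -1/3 ≈ -0.33333)
u(W, z) = -7 + 6*W (u(W, z) = 6*W - 7 = -7 + 6*W)
-242/u(s - 1*(-10), y(6)) = -242/(-7 + 6*(-1/3 - 1*(-10))) = -242/(-7 + 6*(-1/3 + 10)) = -242/(-7 + 6*(29/3)) = -242/(-7 + 58) = -242/51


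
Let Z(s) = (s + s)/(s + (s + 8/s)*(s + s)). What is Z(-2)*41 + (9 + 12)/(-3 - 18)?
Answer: -93/11 ≈ -8.4545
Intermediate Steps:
Z(s) = 2*s/(s + 2*s*(s + 8/s)) (Z(s) = (2*s)/(s + (s + 8/s)*(2*s)) = (2*s)/(s + 2*s*(s + 8/s)) = 2*s/(s + 2*s*(s + 8/s)))
Z(-2)*41 + (9 + 12)/(-3 - 18) = (2*(-2)/(16 - 2 + 2*(-2)²))*41 + (9 + 12)/(-3 - 18) = (2*(-2)/(16 - 2 + 2*4))*41 + 21/(-21) = (2*(-2)/(16 - 2 + 8))*41 + 21*(-1/21) = (2*(-2)/22)*41 - 1 = (2*(-2)*(1/22))*41 - 1 = -2/11*41 - 1 = -82/11 - 1 = -93/11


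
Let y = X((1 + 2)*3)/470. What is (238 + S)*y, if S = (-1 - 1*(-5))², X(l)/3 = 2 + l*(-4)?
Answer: -12954/235 ≈ -55.123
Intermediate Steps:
X(l) = 6 - 12*l (X(l) = 3*(2 + l*(-4)) = 3*(2 - 4*l) = 6 - 12*l)
S = 16 (S = (-1 + 5)² = 4² = 16)
y = -51/235 (y = (6 - 12*(1 + 2)*3)/470 = (6 - 36*3)*(1/470) = (6 - 12*9)*(1/470) = (6 - 108)*(1/470) = -102*1/470 = -51/235 ≈ -0.21702)
(238 + S)*y = (238 + 16)*(-51/235) = 254*(-51/235) = -12954/235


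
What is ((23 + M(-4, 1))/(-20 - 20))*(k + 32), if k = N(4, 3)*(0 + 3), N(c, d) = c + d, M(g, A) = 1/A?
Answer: -159/5 ≈ -31.800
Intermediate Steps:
k = 21 (k = (4 + 3)*(0 + 3) = 7*3 = 21)
((23 + M(-4, 1))/(-20 - 20))*(k + 32) = ((23 + 1/1)/(-20 - 20))*(21 + 32) = ((23 + 1)/(-40))*53 = (24*(-1/40))*53 = -⅗*53 = -159/5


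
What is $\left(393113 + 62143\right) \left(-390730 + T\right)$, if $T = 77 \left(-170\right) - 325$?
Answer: $-183989436120$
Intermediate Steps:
$T = -13415$ ($T = -13090 - 325 = -13415$)
$\left(393113 + 62143\right) \left(-390730 + T\right) = \left(393113 + 62143\right) \left(-390730 - 13415\right) = 455256 \left(-404145\right) = -183989436120$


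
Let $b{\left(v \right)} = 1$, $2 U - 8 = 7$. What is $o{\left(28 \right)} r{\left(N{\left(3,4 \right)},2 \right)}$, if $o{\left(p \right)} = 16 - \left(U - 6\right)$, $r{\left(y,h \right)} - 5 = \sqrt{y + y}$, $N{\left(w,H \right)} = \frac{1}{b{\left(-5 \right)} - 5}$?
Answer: $\frac{145}{2} + \frac{29 i \sqrt{2}}{4} \approx 72.5 + 10.253 i$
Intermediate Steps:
$U = \frac{15}{2}$ ($U = 4 + \frac{1}{2} \cdot 7 = 4 + \frac{7}{2} = \frac{15}{2} \approx 7.5$)
$N{\left(w,H \right)} = - \frac{1}{4}$ ($N{\left(w,H \right)} = \frac{1}{1 - 5} = \frac{1}{-4} = - \frac{1}{4}$)
$r{\left(y,h \right)} = 5 + \sqrt{2} \sqrt{y}$ ($r{\left(y,h \right)} = 5 + \sqrt{y + y} = 5 + \sqrt{2 y} = 5 + \sqrt{2} \sqrt{y}$)
$o{\left(p \right)} = \frac{29}{2}$ ($o{\left(p \right)} = 16 - \left(\frac{15}{2} - 6\right) = 16 - \frac{3}{2} = \frac{29}{2}$)
$o{\left(28 \right)} r{\left(N{\left(3,4 \right)},2 \right)} = \frac{29 \left(5 + \sqrt{2} \sqrt{- \frac{1}{4}}\right)}{2} = \frac{29 \left(5 + \sqrt{2} \frac{i}{2}\right)}{2} = \frac{29 \left(5 + \frac{i \sqrt{2}}{2}\right)}{2} = \frac{145}{2} + \frac{29 i \sqrt{2}}{4}$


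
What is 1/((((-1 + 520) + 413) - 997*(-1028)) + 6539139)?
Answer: 1/7564987 ≈ 1.3219e-7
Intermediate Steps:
1/((((-1 + 520) + 413) - 997*(-1028)) + 6539139) = 1/(((519 + 413) + 1024916) + 6539139) = 1/((932 + 1024916) + 6539139) = 1/(1025848 + 6539139) = 1/7564987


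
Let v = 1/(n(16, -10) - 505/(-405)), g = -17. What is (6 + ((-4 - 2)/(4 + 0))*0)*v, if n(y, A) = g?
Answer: -243/638 ≈ -0.38088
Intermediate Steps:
n(y, A) = -17
v = -81/1276 (v = 1/(-17 - 505/(-405)) = 1/(-17 - 505*(-1/405)) = 1/(-17 + 101/81) = 1/(-1276/81) = -81/1276 ≈ -0.063480)
(6 + ((-4 - 2)/(4 + 0))*0)*v = (6 + ((-4 - 2)/(4 + 0))*0)*(-81/1276) = (6 - 6/4*0)*(-81/1276) = (6 - 6*¼*0)*(-81/1276) = (6 - 3/2*0)*(-81/1276) = (6 + 0)*(-81/1276) = 6*(-81/1276) = -243/638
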